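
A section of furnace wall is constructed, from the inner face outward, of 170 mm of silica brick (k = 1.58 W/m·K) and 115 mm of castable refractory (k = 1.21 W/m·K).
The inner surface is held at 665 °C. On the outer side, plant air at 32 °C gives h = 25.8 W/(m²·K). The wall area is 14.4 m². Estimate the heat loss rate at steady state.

Q ≈ 37800 W

Thermal resistances in series:
R_silica brick = L/(kA) = 0.17/(1.58×14.4) = 0.007472 K/W
R_castable refractory = L/(kA) = 0.115/(1.21×14.4) = 0.0066 K/W
R_outer film = 1/(h_o·A) = 1/(25.8×14.4) = 0.002692 K/W
R_total = 0.01676 K/W
Q = ΔT / R_total = 633 / 0.01676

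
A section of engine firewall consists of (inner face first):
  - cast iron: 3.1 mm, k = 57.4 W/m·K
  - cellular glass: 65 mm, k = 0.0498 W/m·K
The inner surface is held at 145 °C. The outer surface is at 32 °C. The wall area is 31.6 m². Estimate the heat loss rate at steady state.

Q ≈ 2740 W

Using the resistance-network approach (series):
R_cast iron = L/(kA) = 0.0031/(57.4×31.6) = 1.709×10^-6 K/W
R_cellular glass = L/(kA) = 0.065/(0.0498×31.6) = 0.0413 K/W
R_total = 0.04131 K/W
Q = ΔT / R_total = 113 / 0.04131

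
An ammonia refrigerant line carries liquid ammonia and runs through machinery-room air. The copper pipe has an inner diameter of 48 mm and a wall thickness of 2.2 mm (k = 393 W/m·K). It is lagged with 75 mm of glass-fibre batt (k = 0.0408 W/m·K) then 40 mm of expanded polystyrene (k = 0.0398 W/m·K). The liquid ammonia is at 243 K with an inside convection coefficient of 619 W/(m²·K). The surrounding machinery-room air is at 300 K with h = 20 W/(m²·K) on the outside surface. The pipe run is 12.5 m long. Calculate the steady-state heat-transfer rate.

Q ≈ 107 W

Treating each annulus and film as a series resistance:
R_inner film = 1/(h_i·2πr₁L) = 1/(619×2π×0.024×12.5) = 8.571×10^-4 K/W
R_copper pipe wall = ln(26.2/24)/(2π×393×12.5) = 2.841×10^-6 K/W
R_glass-fibre batt = ln(101.2/26.2)/(2π×0.0408×12.5) = 0.4217 K/W
R_expanded polystyrene = ln(141.2/101.2)/(2π×0.0398×12.5) = 0.1066 K/W
R_outer film = 1/(h_o·2πr_oL) = 1/(20×2π×0.1412×12.5) = 0.004509 K/W
R_total = 0.5336 K/W
Q = ΔT/R_total = 57/0.5336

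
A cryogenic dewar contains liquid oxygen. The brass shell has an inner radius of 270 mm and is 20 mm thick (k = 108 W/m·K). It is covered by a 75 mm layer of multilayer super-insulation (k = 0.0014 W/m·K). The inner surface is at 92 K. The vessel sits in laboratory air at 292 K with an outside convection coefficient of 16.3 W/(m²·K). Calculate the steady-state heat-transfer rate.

Radial (spherical) resistances in series:
R_brass shell = (1/0.27 − 1/0.29)/(4π×108) = 1.882×10^-4 K/W
R_multilayer super-insulation = (1/0.29 − 1/0.365)/(4π×0.0014) = 40.27 K/W
R_outer film = 1/(h·4πr_o²) = 1/(16.3×4π×0.365²) = 0.03665 K/W
R_total = 40.31 K/W
Q = ΔT/R_total = 200/40.31

Q ≈ 4.96 W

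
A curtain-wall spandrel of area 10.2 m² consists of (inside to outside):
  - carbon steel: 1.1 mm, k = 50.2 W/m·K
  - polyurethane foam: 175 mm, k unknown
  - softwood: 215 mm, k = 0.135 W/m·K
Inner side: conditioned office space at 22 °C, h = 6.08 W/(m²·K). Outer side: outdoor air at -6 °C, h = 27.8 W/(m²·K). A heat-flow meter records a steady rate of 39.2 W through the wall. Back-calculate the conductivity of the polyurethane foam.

Model the wall as resistances in series:
R_inner film = 1/(h_i·A) = 1/(6.08×10.2) = 0.01612 K/W
R_carbon steel = L/(kA) = 0.0011/(50.2×10.2) = 2.148×10^-6 K/W
R_softwood = L/(kA) = 0.215/(0.135×10.2) = 0.1561 K/W
R_outer film = 1/(h_o·A) = 1/(27.8×10.2) = 0.003527 K/W
Sum of known resistances R_other = 0.1758 K/W
Total R = ΔT/Q = 28/39.2 = 0.7143 K/W
R_polyurethane foam = R_total − R_other = 0.5385 K/W
k = L/(R·A) = 0.175/(0.5385×10.2)

k ≈ 0.0319 W/(m·K)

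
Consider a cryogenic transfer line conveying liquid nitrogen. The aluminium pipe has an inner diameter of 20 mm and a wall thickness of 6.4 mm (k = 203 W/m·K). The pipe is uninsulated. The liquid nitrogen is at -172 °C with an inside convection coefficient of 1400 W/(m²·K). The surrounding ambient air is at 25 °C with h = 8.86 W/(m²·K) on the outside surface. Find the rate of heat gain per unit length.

For a radial system each layer contributes R = ln(r_out/r_in)/(2πkL); films add R = 1/(hA).
R_inner film = 1/(h_i·2πr₁L) = 1/(1400×2π×0.01×1) = 0.01137 K/W
R_aluminium pipe wall = ln(16.4/10)/(2π×203×1) = 3.878×10^-4 K/W
R_outer film = 1/(h_o·2πr_oL) = 1/(8.86×2π×0.0164×1) = 1.095 K/W
R_total = 1.107 K/W
Q = ΔT/R_total = 197/1.107

q′ ≈ 178 W/m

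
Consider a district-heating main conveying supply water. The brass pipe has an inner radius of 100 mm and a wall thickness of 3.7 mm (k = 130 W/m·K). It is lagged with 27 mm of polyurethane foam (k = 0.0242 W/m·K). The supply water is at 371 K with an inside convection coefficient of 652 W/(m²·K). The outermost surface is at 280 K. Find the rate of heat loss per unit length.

q′ ≈ 59.7 W/m

Per-layer cylindrical resistances, series-summed:
R_inner film = 1/(h_i·2πr₁L) = 1/(652×2π×0.1×1) = 0.002441 K/W
R_brass pipe wall = ln(103.7/100)/(2π×130×1) = 4.448×10^-5 K/W
R_polyurethane foam = ln(130.7/103.7)/(2π×0.0242×1) = 1.522 K/W
R_total = 1.524 K/W
Q = ΔT/R_total = 91/1.524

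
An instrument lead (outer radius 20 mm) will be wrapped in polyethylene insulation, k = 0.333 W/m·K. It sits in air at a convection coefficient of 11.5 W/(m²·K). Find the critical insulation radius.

r_cr ≈ 29 mm

For a cylinder r_cr = k/h = 0.333/11.5
r_cr = 29 mm; since the bare radius (20 mm) is below r_cr, adding a thin layer of insulation will *increase* heat loss.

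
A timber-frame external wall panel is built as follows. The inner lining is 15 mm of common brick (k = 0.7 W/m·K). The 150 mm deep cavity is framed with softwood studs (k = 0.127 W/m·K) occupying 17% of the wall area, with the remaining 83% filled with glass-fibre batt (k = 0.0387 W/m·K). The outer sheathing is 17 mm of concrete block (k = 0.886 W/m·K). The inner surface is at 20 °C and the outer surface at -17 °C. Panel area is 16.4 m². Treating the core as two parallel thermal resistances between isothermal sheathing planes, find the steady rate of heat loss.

Sheathing layers in series; stud and cavity paths in parallel between them.
R_inner = 0.015/(0.7×16.4) = 0.001307 K/W
R_stud  = 0.15/(0.127×0.17×16.4) = 0.4236 K/W
R_cav   = 0.15/(0.0387×0.83×16.4) = 0.2847 K/W
1/R_core = 1/R_stud + 1/R_cav → R_core = 0.1703 K/W
R_outer = 0.017/(0.886×16.4) = 0.00117 K/W
R_total = 0.1728 K/W
Q = ΔT/R_total = 37/0.1728

Q ≈ 214 W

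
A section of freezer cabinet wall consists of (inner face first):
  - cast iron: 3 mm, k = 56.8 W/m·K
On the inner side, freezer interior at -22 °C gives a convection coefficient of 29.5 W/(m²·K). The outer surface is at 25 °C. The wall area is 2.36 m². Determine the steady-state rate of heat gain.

Q ≈ 3270 W

Thermal resistances in series:
R_inner film = 1/(h_i·A) = 1/(29.5×2.36) = 0.01436 K/W
R_cast iron = L/(kA) = 0.003/(56.8×2.36) = 2.238×10^-5 K/W
R_total = 0.01439 K/W
Q = ΔT / R_total = 47 / 0.01439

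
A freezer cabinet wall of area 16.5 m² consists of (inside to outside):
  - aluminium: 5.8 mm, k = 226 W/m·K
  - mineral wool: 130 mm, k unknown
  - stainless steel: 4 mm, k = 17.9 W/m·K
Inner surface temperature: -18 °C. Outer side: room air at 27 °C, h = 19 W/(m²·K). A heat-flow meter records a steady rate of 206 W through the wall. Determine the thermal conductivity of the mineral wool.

Thermal resistances in series:
R_aluminium = L/(kA) = 0.0058/(226×16.5) = 1.555×10^-6 K/W
R_stainless steel = L/(kA) = 0.004/(17.9×16.5) = 1.354×10^-5 K/W
R_outer film = 1/(h_o·A) = 1/(19×16.5) = 0.00319 K/W
Sum of known resistances R_other = 0.003205 K/W
Total R = ΔT/Q = 45/206 = 0.2184 K/W
R_mineral wool = R_total − R_other = 0.2152 K/W
k = L/(R·A) = 0.13/(0.2152×16.5)

k ≈ 0.0366 W/(m·K)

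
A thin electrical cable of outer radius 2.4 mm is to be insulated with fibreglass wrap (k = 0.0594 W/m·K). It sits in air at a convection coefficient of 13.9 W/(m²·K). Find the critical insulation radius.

For a cylinder r_cr = k/h = 0.0594/13.9
r_cr = 4.27 mm; since the bare radius (2.4 mm) is below r_cr, adding a thin layer of insulation will *increase* heat loss.

r_cr ≈ 4.27 mm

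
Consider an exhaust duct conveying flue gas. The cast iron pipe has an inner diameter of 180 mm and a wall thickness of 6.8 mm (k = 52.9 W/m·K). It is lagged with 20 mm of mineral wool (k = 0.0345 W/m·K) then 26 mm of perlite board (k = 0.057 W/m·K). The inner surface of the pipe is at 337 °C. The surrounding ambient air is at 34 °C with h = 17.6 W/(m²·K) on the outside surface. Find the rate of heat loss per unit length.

q′ ≈ 203 W/m

Treating each annulus and film as a series resistance:
R_cast iron pipe wall = ln(96.8/90)/(2π×52.9×1) = 2.191×10^-4 K/W
R_mineral wool = ln(116.8/96.8)/(2π×0.0345×1) = 0.8664 K/W
R_perlite board = ln(142.8/116.8)/(2π×0.057×1) = 0.5612 K/W
R_outer film = 1/(h_o·2πr_oL) = 1/(17.6×2π×0.1428×1) = 0.06333 K/W
R_total = 1.491 K/W
Q = ΔT/R_total = 303/1.491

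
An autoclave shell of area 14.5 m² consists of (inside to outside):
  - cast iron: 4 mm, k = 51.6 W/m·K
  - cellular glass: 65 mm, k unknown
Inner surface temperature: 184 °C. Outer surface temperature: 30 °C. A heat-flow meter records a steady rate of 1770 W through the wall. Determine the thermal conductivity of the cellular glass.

Using the resistance-network approach (series):
R_cast iron = L/(kA) = 0.004/(51.6×14.5) = 5.346×10^-6 K/W
Sum of known resistances R_other = 5.346×10^-6 K/W
Total R = ΔT/Q = 154/1770 = 0.08701 K/W
R_cellular glass = R_total − R_other = 0.087 K/W
k = L/(R·A) = 0.065/(0.087×14.5)

k ≈ 0.0515 W/(m·K)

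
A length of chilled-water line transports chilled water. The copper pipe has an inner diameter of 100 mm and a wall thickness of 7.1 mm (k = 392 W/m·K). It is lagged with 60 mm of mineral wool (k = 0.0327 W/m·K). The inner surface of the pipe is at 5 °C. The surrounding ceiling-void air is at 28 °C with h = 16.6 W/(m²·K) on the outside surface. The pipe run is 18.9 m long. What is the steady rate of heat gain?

Cylindrical conduction, so R = ln(r₂/r₁)/(2πkL) per layer, in series:
R_copper pipe wall = ln(57.1/50)/(2π×392×18.9) = 2.852×10^-6 K/W
R_mineral wool = ln(117.1/57.1)/(2π×0.0327×18.9) = 0.185 K/W
R_outer film = 1/(h_o·2πr_oL) = 1/(16.6×2π×0.1171×18.9) = 0.004332 K/W
R_total = 0.1893 K/W
Q = ΔT/R_total = 23/0.1893

Q ≈ 122 W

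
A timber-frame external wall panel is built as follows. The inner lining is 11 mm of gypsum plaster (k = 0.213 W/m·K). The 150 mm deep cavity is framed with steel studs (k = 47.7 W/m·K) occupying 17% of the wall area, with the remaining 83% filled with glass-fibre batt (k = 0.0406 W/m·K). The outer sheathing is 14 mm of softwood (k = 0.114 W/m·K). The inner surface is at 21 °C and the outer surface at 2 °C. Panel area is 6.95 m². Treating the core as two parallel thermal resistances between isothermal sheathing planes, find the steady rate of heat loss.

Q ≈ 685 W

Sheathing layers in series; stud and cavity paths in parallel between them.
R_inner = 0.011/(0.213×6.95) = 0.007431 K/W
R_stud  = 0.15/(47.7×0.17×6.95) = 0.002662 K/W
R_cav   = 0.15/(0.0406×0.83×6.95) = 0.6405 K/W
1/R_core = 1/R_stud + 1/R_cav → R_core = 0.002651 K/W
R_outer = 0.014/(0.114×6.95) = 0.01767 K/W
R_total = 0.02775 K/W
Q = ΔT/R_total = 19/0.02775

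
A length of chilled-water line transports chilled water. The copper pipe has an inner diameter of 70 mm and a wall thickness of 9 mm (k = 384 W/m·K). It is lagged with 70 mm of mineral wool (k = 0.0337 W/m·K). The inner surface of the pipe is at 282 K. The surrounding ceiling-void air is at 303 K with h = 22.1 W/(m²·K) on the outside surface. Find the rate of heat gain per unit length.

q′ ≈ 4.61 W/m

Radial resistances (cylindrical: R_cond = ln(r_o/r_i)/(2πkL), R_conv = 1/(h·2πrL)):
R_copper pipe wall = ln(44/35)/(2π×384×1) = 9.485×10^-5 K/W
R_mineral wool = ln(114/44)/(2π×0.0337×1) = 4.496 K/W
R_outer film = 1/(h_o·2πr_oL) = 1/(22.1×2π×0.114×1) = 0.06317 K/W
R_total = 4.559 K/W
Q = ΔT/R_total = 21/4.559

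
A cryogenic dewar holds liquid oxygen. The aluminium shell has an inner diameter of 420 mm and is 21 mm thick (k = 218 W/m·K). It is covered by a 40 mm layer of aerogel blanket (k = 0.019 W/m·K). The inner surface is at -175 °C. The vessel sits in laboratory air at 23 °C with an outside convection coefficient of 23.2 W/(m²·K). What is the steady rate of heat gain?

Q ≈ 72.7 W

For a spherical shell R = (1/r₁ − 1/r₂)/(4πk); film R = 1/(h·4πr²). In series:
R_aluminium shell = (1/0.21 − 1/0.231)/(4π×218) = 1.58×10^-4 K/W
R_aerogel blanket = (1/0.231 − 1/0.271)/(4π×0.019) = 2.676 K/W
R_outer film = 1/(h·4πr_o²) = 1/(23.2×4π×0.271²) = 0.04671 K/W
R_total = 2.723 K/W
Q = ΔT/R_total = 198/2.723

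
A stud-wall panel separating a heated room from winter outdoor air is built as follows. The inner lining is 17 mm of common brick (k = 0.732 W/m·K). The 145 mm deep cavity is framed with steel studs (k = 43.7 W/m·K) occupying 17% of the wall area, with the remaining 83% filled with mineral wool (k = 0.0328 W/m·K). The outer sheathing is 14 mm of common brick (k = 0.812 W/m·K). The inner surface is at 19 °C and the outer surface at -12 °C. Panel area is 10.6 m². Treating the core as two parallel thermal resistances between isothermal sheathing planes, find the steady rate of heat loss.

Sheathing layers in series; stud and cavity paths in parallel between them.
R_inner = 0.017/(0.732×10.6) = 0.002191 K/W
R_stud  = 0.145/(43.7×0.17×10.6) = 0.001841 K/W
R_cav   = 0.145/(0.0328×0.83×10.6) = 0.5025 K/W
1/R_core = 1/R_stud + 1/R_cav → R_core = 0.001835 K/W
R_outer = 0.014/(0.812×10.6) = 0.001627 K/W
R_total = 0.005652 K/W
Q = ΔT/R_total = 31/0.005652

Q ≈ 5480 W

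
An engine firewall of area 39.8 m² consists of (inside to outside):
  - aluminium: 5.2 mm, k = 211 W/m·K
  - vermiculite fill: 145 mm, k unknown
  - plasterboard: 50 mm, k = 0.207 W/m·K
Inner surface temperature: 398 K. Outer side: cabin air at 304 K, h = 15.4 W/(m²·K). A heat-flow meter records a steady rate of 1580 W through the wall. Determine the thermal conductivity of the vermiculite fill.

k ≈ 0.0703 W/(m·K)

Thermal resistances in series:
R_aluminium = L/(kA) = 0.0052/(211×39.8) = 6.192×10^-7 K/W
R_plasterboard = L/(kA) = 0.05/(0.207×39.8) = 0.006069 K/W
R_outer film = 1/(h_o·A) = 1/(15.4×39.8) = 0.001632 K/W
Sum of known resistances R_other = 0.007701 K/W
Total R = ΔT/Q = 94/1580 = 0.05949 K/W
R_vermiculite fill = R_total − R_other = 0.05179 K/W
k = L/(R·A) = 0.145/(0.05179×39.8)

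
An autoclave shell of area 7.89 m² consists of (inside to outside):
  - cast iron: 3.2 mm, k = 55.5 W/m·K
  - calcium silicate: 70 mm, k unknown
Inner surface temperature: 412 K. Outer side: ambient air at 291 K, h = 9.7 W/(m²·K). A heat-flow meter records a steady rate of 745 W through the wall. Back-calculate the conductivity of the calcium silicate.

Using the resistance-network approach (series):
R_cast iron = L/(kA) = 0.0032/(55.5×7.89) = 7.308×10^-6 K/W
R_outer film = 1/(h_o·A) = 1/(9.7×7.89) = 0.01307 K/W
Sum of known resistances R_other = 0.01307 K/W
Total R = ΔT/Q = 121/745 = 0.1624 K/W
R_calcium silicate = R_total − R_other = 0.1493 K/W
k = L/(R·A) = 0.07/(0.1493×7.89)

k ≈ 0.0594 W/(m·K)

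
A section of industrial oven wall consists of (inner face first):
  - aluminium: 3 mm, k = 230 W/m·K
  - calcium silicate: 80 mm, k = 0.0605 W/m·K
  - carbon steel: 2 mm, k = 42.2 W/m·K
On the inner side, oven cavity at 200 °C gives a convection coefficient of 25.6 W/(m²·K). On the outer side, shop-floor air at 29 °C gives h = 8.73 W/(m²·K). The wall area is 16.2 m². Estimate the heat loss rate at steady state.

Series thermal resistances:
R_inner film = 1/(h_i·A) = 1/(25.6×16.2) = 0.002411 K/W
R_aluminium = L/(kA) = 0.003/(230×16.2) = 8.052×10^-7 K/W
R_calcium silicate = L/(kA) = 0.08/(0.0605×16.2) = 0.08162 K/W
R_carbon steel = L/(kA) = 0.002/(42.2×16.2) = 2.926×10^-6 K/W
R_outer film = 1/(h_o·A) = 1/(8.73×16.2) = 0.007071 K/W
R_total = 0.09111 K/W
Q = ΔT / R_total = 171 / 0.09111

Q ≈ 1880 W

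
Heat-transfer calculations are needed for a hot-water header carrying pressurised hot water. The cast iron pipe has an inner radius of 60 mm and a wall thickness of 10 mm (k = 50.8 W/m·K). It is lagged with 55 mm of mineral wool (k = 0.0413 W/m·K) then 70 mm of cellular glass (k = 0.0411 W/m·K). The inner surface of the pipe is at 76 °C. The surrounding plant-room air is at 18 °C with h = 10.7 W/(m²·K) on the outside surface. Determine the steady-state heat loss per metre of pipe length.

q′ ≈ 14.4 W/m

Cylindrical conduction, so R = ln(r₂/r₁)/(2πkL) per layer, in series:
R_cast iron pipe wall = ln(70/60)/(2π×50.8×1) = 4.829×10^-4 K/W
R_mineral wool = ln(125/70)/(2π×0.0413×1) = 2.234 K/W
R_cellular glass = ln(195/125)/(2π×0.0411×1) = 1.722 K/W
R_outer film = 1/(h_o·2πr_oL) = 1/(10.7×2π×0.195×1) = 0.07628 K/W
R_total = 4.033 K/W
Q = ΔT/R_total = 58/4.033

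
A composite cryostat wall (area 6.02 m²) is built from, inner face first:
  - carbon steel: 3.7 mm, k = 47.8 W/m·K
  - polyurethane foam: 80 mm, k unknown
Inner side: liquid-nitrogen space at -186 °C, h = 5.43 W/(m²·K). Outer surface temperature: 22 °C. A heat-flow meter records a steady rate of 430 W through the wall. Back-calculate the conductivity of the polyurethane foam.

k ≈ 0.0293 W/(m·K)

Series thermal resistances:
R_inner film = 1/(h_i·A) = 1/(5.43×6.02) = 0.03059 K/W
R_carbon steel = L/(kA) = 0.0037/(47.8×6.02) = 1.286×10^-5 K/W
Sum of known resistances R_other = 0.0306 K/W
Total R = ΔT/Q = 208/430 = 0.4837 K/W
R_polyurethane foam = R_total − R_other = 0.4531 K/W
k = L/(R·A) = 0.08/(0.4531×6.02)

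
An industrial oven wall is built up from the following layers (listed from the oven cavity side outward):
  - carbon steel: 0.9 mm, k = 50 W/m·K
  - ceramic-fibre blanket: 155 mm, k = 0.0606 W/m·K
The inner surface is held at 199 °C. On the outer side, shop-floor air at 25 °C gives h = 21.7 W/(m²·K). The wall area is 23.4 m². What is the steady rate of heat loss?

Q ≈ 1560 W

Model the wall as resistances in series:
R_carbon steel = L/(kA) = 0.0009/(50×23.4) = 7.692×10^-7 K/W
R_ceramic-fibre blanket = L/(kA) = 0.155/(0.0606×23.4) = 0.1093 K/W
R_outer film = 1/(h_o·A) = 1/(21.7×23.4) = 0.001969 K/W
R_total = 0.1113 K/W
Q = ΔT / R_total = 174 / 0.1113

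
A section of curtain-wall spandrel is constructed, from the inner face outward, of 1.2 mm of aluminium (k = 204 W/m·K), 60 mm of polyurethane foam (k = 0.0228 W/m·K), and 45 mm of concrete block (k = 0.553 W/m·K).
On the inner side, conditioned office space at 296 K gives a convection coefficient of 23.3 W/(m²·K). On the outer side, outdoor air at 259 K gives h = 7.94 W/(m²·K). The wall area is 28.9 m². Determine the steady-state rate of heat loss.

Model the wall as resistances in series:
R_inner film = 1/(h_i·A) = 1/(23.3×28.9) = 0.001485 K/W
R_aluminium = L/(kA) = 0.0012/(204×28.9) = 2.035×10^-7 K/W
R_polyurethane foam = L/(kA) = 0.06/(0.0228×28.9) = 0.09106 K/W
R_concrete block = L/(kA) = 0.045/(0.553×28.9) = 0.002816 K/W
R_outer film = 1/(h_o·A) = 1/(7.94×28.9) = 0.004358 K/W
R_total = 0.09972 K/W
Q = ΔT / R_total = 37 / 0.09972

Q ≈ 371 W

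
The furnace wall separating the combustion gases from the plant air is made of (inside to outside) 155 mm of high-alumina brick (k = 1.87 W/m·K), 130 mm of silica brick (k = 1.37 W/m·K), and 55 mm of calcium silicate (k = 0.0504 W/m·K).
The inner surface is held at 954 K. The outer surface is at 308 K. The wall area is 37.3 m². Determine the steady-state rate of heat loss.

Q ≈ 19000 W

Treating each layer as a thermal resistance in series:
R_high-alumina brick = L/(kA) = 0.155/(1.87×37.3) = 0.002222 K/W
R_silica brick = L/(kA) = 0.13/(1.37×37.3) = 0.002544 K/W
R_calcium silicate = L/(kA) = 0.055/(0.0504×37.3) = 0.02926 K/W
R_total = 0.03402 K/W
Q = ΔT / R_total = 646 / 0.03402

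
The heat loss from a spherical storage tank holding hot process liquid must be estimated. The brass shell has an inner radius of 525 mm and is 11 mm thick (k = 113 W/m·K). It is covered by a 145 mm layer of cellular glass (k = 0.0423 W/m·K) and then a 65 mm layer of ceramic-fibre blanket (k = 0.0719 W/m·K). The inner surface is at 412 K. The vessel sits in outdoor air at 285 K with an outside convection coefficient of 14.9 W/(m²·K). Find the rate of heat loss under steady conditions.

Q ≈ 141 W

Radial (spherical) resistances in series:
R_brass shell = (1/0.525 − 1/0.536)/(4π×113) = 2.753×10^-5 K/W
R_cellular glass = (1/0.536 − 1/0.681)/(4π×0.0423) = 0.7473 K/W
R_ceramic-fibre blanket = (1/0.681 − 1/0.746)/(4π×0.0719) = 0.1416 K/W
R_outer film = 1/(h·4πr_o²) = 1/(14.9×4π×0.746²) = 0.009597 K/W
R_total = 0.8986 K/W
Q = ΔT/R_total = 127/0.8986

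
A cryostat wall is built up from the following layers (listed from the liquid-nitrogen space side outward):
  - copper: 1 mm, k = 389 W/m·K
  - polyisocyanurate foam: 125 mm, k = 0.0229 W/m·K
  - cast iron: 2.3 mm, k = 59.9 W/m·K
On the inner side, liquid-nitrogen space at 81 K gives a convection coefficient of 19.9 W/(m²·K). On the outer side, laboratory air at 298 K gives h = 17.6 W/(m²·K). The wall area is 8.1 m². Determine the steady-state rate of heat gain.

Thermal resistances in series:
R_inner film = 1/(h_i·A) = 1/(19.9×8.1) = 0.006204 K/W
R_copper = L/(kA) = 0.001/(389×8.1) = 3.174×10^-7 K/W
R_polyisocyanurate foam = L/(kA) = 0.125/(0.0229×8.1) = 0.6739 K/W
R_cast iron = L/(kA) = 0.0023/(59.9×8.1) = 4.74×10^-6 K/W
R_outer film = 1/(h_o·A) = 1/(17.6×8.1) = 0.007015 K/W
R_total = 0.6871 K/W
Q = ΔT / R_total = 217 / 0.6871

Q ≈ 316 W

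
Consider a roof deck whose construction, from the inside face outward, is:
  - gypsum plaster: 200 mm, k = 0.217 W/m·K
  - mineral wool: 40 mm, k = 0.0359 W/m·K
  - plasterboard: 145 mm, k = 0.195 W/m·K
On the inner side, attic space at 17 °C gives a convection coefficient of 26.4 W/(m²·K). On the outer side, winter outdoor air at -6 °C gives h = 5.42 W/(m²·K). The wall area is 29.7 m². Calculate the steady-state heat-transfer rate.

Q ≈ 228 W

Series thermal resistances:
R_inner film = 1/(h_i·A) = 1/(26.4×29.7) = 0.001275 K/W
R_gypsum plaster = L/(kA) = 0.2/(0.217×29.7) = 0.03103 K/W
R_mineral wool = L/(kA) = 0.04/(0.0359×29.7) = 0.03752 K/W
R_plasterboard = L/(kA) = 0.145/(0.195×29.7) = 0.02504 K/W
R_outer film = 1/(h_o·A) = 1/(5.42×29.7) = 0.006212 K/W
R_total = 0.1011 K/W
Q = ΔT / R_total = 23 / 0.1011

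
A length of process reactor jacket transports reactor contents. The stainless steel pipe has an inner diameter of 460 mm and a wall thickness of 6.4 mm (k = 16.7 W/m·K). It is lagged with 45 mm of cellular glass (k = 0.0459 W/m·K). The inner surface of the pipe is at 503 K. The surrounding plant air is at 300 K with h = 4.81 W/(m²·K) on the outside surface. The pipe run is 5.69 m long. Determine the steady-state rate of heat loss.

Q ≈ 1600 W

For a radial system each layer contributes R = ln(r_out/r_in)/(2πkL); films add R = 1/(hA).
R_stainless steel pipe wall = ln(236.4/230)/(2π×16.7×5.69) = 4.597×10^-5 K/W
R_cellular glass = ln(281.4/236.4)/(2π×0.0459×5.69) = 0.1062 K/W
R_outer film = 1/(h_o·2πr_oL) = 1/(4.81×2π×0.2814×5.69) = 0.02067 K/W
R_total = 0.1269 K/W
Q = ΔT/R_total = 203/0.1269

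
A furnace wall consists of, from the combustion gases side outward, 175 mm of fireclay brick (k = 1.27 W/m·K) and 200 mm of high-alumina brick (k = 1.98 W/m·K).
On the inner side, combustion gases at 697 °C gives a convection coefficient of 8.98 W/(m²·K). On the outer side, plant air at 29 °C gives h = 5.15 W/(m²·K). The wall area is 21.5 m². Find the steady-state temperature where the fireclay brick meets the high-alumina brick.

Thermal resistances in series:
R_inner film = 1/(h_i·A) = 1/(8.98×21.5) = 0.005179 K/W
R_fireclay brick = L/(kA) = 0.175/(1.27×21.5) = 0.006409 K/W
R_high-alumina brick = L/(kA) = 0.2/(1.98×21.5) = 0.004698 K/W
R_outer film = 1/(h_o·A) = 1/(5.15×21.5) = 0.009031 K/W
R_total = 0.02532 K/W;  Q = ΔT/R_total = 668/0.02532 = 26380 W
T_interface = T_inner − Q·ΣR(inner→interface) = 697 − 26400×0.01159

T ≈ 391 °C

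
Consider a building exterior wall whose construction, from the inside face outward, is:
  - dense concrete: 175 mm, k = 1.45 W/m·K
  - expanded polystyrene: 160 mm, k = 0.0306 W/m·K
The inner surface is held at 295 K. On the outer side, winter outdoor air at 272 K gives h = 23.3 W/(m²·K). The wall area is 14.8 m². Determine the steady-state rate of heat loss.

Using the resistance-network approach (series):
R_dense concrete = L/(kA) = 0.175/(1.45×14.8) = 0.008155 K/W
R_expanded polystyrene = L/(kA) = 0.16/(0.0306×14.8) = 0.3533 K/W
R_outer film = 1/(h_o·A) = 1/(23.3×14.8) = 0.0029 K/W
R_total = 0.3643 K/W
Q = ΔT / R_total = 23 / 0.3643

Q ≈ 63.1 W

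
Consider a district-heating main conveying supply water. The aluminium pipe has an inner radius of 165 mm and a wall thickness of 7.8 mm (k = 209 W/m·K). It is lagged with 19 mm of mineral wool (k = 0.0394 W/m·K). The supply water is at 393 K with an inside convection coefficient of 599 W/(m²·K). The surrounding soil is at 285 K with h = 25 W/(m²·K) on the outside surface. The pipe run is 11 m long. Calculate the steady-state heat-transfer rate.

Cylindrical conduction, so R = ln(r₂/r₁)/(2πkL) per layer, in series:
R_inner film = 1/(h_i·2πr₁L) = 1/(599×2π×0.165×11) = 1.464×10^-4 K/W
R_aluminium pipe wall = ln(172.8/165)/(2π×209×11) = 3.198×10^-6 K/W
R_mineral wool = ln(191.8/172.8)/(2π×0.0394×11) = 0.03831 K/W
R_outer film = 1/(h_o·2πr_oL) = 1/(25×2π×0.1918×11) = 0.003017 K/W
R_total = 0.04148 K/W
Q = ΔT/R_total = 108/0.04148

Q ≈ 2600 W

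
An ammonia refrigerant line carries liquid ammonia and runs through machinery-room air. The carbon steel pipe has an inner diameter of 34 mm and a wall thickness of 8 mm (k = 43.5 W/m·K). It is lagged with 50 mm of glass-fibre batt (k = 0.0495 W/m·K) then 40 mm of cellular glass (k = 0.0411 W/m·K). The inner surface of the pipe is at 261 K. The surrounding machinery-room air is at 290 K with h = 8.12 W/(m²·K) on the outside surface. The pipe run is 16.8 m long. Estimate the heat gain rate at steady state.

Radial resistances (cylindrical: R_cond = ln(r_o/r_i)/(2πkL), R_conv = 1/(h·2πrL)):
R_carbon steel pipe wall = ln(25/17)/(2π×43.5×16.8) = 8.399×10^-5 K/W
R_glass-fibre batt = ln(75/25)/(2π×0.0495×16.8) = 0.2103 K/W
R_cellular glass = ln(115/75)/(2π×0.0411×16.8) = 0.09853 K/W
R_outer film = 1/(h_o·2πr_oL) = 1/(8.12×2π×0.115×16.8) = 0.01015 K/W
R_total = 0.319 K/W
Q = ΔT/R_total = 29/0.319

Q ≈ 90.9 W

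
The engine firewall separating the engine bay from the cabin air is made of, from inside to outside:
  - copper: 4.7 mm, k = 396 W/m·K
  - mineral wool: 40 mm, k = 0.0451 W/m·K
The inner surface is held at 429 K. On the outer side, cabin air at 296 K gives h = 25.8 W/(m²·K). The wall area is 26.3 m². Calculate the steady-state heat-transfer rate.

Model the wall as resistances in series:
R_copper = L/(kA) = 0.0047/(396×26.3) = 4.513×10^-7 K/W
R_mineral wool = L/(kA) = 0.04/(0.0451×26.3) = 0.03372 K/W
R_outer film = 1/(h_o·A) = 1/(25.8×26.3) = 0.001474 K/W
R_total = 0.0352 K/W
Q = ΔT / R_total = 133 / 0.0352

Q ≈ 3780 W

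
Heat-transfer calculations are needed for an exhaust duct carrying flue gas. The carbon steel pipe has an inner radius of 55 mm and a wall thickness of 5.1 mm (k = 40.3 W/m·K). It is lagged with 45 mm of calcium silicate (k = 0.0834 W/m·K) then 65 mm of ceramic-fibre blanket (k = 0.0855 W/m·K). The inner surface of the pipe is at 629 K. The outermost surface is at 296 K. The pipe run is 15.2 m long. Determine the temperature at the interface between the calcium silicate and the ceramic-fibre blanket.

T ≈ 448 K

Treating each annulus and film as a series resistance:
R_carbon steel pipe wall = ln(60.1/55)/(2π×40.3×15.2) = 2.304×10^-5 K/W
R_calcium silicate = ln(105.1/60.1)/(2π×0.0834×15.2) = 0.07017 K/W
R_ceramic-fibre blanket = ln(170.1/105.1)/(2π×0.0855×15.2) = 0.05896 K/W
R_total = 0.1292 K/W
Q = ΔT/R_total = 333/0.1292
Q = 2580 W
T_interface = T_inner − Q·ΣR(inner→interface) = 629 − 2580×0.07019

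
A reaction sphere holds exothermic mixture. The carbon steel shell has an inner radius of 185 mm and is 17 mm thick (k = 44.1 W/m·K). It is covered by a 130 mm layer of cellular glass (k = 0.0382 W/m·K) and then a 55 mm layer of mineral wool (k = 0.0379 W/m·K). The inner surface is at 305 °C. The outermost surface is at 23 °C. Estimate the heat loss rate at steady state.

Spherical conduction: R = (1/r_in − 1/r_out)/(4πk) per layer; series-sum.
R_carbon steel shell = (1/0.185 − 1/0.202)/(4π×44.1) = 8.209×10^-4 K/W
R_cellular glass = (1/0.202 − 1/0.332)/(4π×0.0382) = 4.038 K/W
R_mineral wool = (1/0.332 − 1/0.387)/(4π×0.0379) = 0.8988 K/W
R_total = 4.938 K/W
Q = ΔT/R_total = 282/4.938

Q ≈ 57.1 W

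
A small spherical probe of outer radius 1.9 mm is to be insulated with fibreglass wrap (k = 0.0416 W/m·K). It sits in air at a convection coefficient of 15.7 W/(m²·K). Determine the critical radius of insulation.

For a sphere r_cr = 2k/h = 2×0.0416/15.7
r_cr = 5.3 mm; since the bare radius (1.9 mm) is below r_cr, adding a thin layer of insulation will *increase* heat loss.

r_cr ≈ 5.3 mm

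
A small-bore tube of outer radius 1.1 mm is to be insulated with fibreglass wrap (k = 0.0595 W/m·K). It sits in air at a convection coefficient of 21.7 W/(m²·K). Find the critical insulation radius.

For a cylinder r_cr = k/h = 0.0595/21.7
r_cr = 2.74 mm; since the bare radius (1.1 mm) is below r_cr, adding a thin layer of insulation will *increase* heat loss.

r_cr ≈ 2.74 mm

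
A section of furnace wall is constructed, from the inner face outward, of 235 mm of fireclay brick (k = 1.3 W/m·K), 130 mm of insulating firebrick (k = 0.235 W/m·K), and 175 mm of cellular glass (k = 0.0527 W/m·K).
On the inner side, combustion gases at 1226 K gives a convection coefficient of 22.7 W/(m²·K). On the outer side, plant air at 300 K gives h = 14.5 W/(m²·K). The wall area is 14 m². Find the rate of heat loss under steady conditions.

Q ≈ 3110 W

Using the resistance-network approach (series):
R_inner film = 1/(h_i·A) = 1/(22.7×14) = 0.003147 K/W
R_fireclay brick = L/(kA) = 0.235/(1.3×14) = 0.01291 K/W
R_insulating firebrick = L/(kA) = 0.13/(0.235×14) = 0.03951 K/W
R_cellular glass = L/(kA) = 0.175/(0.0527×14) = 0.2372 K/W
R_outer film = 1/(h_o·A) = 1/(14.5×14) = 0.004926 K/W
R_total = 0.2977 K/W
Q = ΔT / R_total = 926 / 0.2977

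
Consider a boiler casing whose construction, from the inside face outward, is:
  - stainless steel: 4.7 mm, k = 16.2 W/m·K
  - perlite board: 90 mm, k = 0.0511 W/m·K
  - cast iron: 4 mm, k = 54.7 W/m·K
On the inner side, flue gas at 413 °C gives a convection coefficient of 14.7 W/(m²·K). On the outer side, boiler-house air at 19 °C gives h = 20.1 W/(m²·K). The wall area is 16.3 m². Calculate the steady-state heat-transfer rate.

Thermal resistances in series:
R_inner film = 1/(h_i·A) = 1/(14.7×16.3) = 0.004173 K/W
R_stainless steel = L/(kA) = 0.0047/(16.2×16.3) = 1.78×10^-5 K/W
R_perlite board = L/(kA) = 0.09/(0.0511×16.3) = 0.1081 K/W
R_cast iron = L/(kA) = 0.004/(54.7×16.3) = 4.486×10^-6 K/W
R_outer film = 1/(h_o·A) = 1/(20.1×16.3) = 0.003052 K/W
R_total = 0.1153 K/W
Q = ΔT / R_total = 394 / 0.1153

Q ≈ 3420 W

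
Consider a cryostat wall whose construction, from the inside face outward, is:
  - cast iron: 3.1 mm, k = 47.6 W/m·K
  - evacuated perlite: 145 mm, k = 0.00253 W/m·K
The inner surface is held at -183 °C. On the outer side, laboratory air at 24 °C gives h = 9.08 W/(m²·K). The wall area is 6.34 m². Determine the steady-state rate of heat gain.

Q ≈ 22.9 W

Series thermal resistances:
R_cast iron = L/(kA) = 0.0031/(47.6×6.34) = 1.027×10^-5 K/W
R_evacuated perlite = L/(kA) = 0.145/(0.00253×6.34) = 9.04 K/W
R_outer film = 1/(h_o·A) = 1/(9.08×6.34) = 0.01737 K/W
R_total = 9.057 K/W
Q = ΔT / R_total = 207 / 9.057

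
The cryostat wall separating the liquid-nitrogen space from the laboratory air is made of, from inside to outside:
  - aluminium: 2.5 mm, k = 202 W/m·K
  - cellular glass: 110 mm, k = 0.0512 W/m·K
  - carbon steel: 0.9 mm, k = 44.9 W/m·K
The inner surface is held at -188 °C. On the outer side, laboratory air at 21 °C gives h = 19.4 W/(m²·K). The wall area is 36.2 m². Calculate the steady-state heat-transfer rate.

Using the resistance-network approach (series):
R_aluminium = L/(kA) = 0.0025/(202×36.2) = 3.419×10^-7 K/W
R_cellular glass = L/(kA) = 0.11/(0.0512×36.2) = 0.05935 K/W
R_carbon steel = L/(kA) = 0.0009/(44.9×36.2) = 5.537×10^-7 K/W
R_outer film = 1/(h_o·A) = 1/(19.4×36.2) = 0.001424 K/W
R_total = 0.06077 K/W
Q = ΔT / R_total = 209 / 0.06077

Q ≈ 3440 W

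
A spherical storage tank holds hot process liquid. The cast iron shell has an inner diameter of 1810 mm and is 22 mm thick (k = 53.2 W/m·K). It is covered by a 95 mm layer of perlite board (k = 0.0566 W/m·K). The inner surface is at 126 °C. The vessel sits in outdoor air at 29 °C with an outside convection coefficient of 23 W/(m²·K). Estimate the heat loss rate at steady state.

Q ≈ 672 W

For a spherical shell R = (1/r₁ − 1/r₂)/(4πk); film R = 1/(h·4πr²). In series:
R_cast iron shell = (1/0.905 − 1/0.927)/(4π×53.2) = 3.923×10^-5 K/W
R_perlite board = (1/0.927 − 1/1.022)/(4π×0.0566) = 0.141 K/W
R_outer film = 1/(h·4πr_o²) = 1/(23×4π×1.022²) = 0.003313 K/W
R_total = 0.1443 K/W
Q = ΔT/R_total = 97/0.1443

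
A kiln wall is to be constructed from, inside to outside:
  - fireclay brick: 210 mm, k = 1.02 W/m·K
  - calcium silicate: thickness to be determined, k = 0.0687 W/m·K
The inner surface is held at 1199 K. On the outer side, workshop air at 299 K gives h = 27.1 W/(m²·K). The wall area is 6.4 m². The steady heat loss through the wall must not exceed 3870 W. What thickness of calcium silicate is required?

L ≈ 85.6 mm

Model the wall as resistances in series:
R_fireclay brick = L/(kA) = 0.21/(1.02×6.4) = 0.03217 K/W
R_outer film = 1/(h_o·A) = 1/(27.1×6.4) = 0.005766 K/W
Sum of the known resistances R_other = 0.03793 K/W
Required total resistance R_tot = ΔT/Q_allow = 900/3870 = 0.2326 K/W
R_calcium silicate = R_tot − R_other = 0.1946 K/W
L = R·k·A = 0.1946×0.0687×6.4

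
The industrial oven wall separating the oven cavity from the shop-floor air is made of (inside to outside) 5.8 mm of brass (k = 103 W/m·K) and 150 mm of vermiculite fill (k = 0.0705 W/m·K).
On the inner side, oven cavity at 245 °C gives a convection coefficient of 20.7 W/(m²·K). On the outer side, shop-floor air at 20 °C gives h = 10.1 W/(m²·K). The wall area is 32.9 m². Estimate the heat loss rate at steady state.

Using the resistance-network approach (series):
R_inner film = 1/(h_i·A) = 1/(20.7×32.9) = 0.001468 K/W
R_brass = L/(kA) = 0.0058/(103×32.9) = 1.712×10^-6 K/W
R_vermiculite fill = L/(kA) = 0.15/(0.0705×32.9) = 0.06467 K/W
R_outer film = 1/(h_o·A) = 1/(10.1×32.9) = 0.003009 K/W
R_total = 0.06915 K/W
Q = ΔT / R_total = 225 / 0.06915

Q ≈ 3250 W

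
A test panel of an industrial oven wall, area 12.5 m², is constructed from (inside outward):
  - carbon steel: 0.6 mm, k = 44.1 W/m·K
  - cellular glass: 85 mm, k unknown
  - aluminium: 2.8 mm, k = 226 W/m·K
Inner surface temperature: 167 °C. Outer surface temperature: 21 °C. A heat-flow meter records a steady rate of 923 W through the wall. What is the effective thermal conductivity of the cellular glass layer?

Model the wall as resistances in series:
R_carbon steel = L/(kA) = 0.0006/(44.1×12.5) = 1.088×10^-6 K/W
R_aluminium = L/(kA) = 0.0028/(226×12.5) = 9.912×10^-7 K/W
Sum of known resistances R_other = 2.08×10^-6 K/W
Total R = ΔT/Q = 146/923 = 0.1582 K/W
R_cellular glass = R_total − R_other = 0.1582 K/W
k = L/(R·A) = 0.085/(0.1582×12.5)

k ≈ 0.043 W/(m·K)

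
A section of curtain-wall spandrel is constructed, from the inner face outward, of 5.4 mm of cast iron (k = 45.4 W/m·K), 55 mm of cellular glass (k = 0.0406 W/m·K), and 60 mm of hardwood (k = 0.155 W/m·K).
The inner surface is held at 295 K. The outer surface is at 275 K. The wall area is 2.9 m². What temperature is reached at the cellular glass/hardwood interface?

Treating each layer as a thermal resistance in series:
R_cast iron = L/(kA) = 0.0054/(45.4×2.9) = 4.101×10^-5 K/W
R_cellular glass = L/(kA) = 0.055/(0.0406×2.9) = 0.4671 K/W
R_hardwood = L/(kA) = 0.06/(0.155×2.9) = 0.1335 K/W
R_total = 0.6007 K/W;  Q = ΔT/R_total = 20/0.6007 = 33.3 W
T_interface = T_inner − Q·ΣR(inner→interface) = 295 − 33.3×0.4672

T ≈ 279 K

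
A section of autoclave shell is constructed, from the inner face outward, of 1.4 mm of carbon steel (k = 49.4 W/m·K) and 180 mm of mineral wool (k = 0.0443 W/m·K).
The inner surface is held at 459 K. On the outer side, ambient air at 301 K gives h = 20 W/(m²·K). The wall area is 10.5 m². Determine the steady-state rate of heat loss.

Q ≈ 403 W

Using the resistance-network approach (series):
R_carbon steel = L/(kA) = 0.0014/(49.4×10.5) = 2.699×10^-6 K/W
R_mineral wool = L/(kA) = 0.18/(0.0443×10.5) = 0.387 K/W
R_outer film = 1/(h_o·A) = 1/(20×10.5) = 0.004762 K/W
R_total = 0.3917 K/W
Q = ΔT / R_total = 158 / 0.3917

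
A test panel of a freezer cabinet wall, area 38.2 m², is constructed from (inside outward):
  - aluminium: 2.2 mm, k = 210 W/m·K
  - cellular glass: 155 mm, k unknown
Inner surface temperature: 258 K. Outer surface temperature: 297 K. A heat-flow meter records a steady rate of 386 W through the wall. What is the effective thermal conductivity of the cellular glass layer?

Model the wall as resistances in series:
R_aluminium = L/(kA) = 0.0022/(210×38.2) = 2.742×10^-7 K/W
Sum of known resistances R_other = 2.742×10^-7 K/W
Total R = ΔT/Q = 39/386 = 0.101 K/W
R_cellular glass = R_total − R_other = 0.101 K/W
k = L/(R·A) = 0.155/(0.101×38.2)

k ≈ 0.0402 W/(m·K)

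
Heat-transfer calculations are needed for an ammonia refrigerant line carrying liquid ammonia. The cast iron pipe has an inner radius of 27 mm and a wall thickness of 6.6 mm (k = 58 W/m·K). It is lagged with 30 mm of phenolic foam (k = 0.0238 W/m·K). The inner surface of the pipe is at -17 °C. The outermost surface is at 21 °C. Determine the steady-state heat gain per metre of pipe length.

q′ ≈ 8.9 W/m

Cylindrical conduction, so R = ln(r₂/r₁)/(2πkL) per layer, in series:
R_cast iron pipe wall = ln(33.6/27)/(2π×58×1) = 6.001×10^-4 K/W
R_phenolic foam = ln(63.6/33.6)/(2π×0.0238×1) = 4.267 K/W
R_total = 4.268 K/W
Q = ΔT/R_total = 38/4.268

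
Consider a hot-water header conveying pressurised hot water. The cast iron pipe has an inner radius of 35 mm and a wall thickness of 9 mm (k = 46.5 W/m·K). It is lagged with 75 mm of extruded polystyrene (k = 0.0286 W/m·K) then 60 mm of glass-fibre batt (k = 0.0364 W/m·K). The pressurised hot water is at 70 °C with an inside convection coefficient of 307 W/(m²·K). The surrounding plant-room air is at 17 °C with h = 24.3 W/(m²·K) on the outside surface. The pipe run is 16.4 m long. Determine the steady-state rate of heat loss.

Q ≈ 118 W

Per-layer cylindrical resistances, series-summed:
R_inner film = 1/(h_i·2πr₁L) = 1/(307×2π×0.035×16.4) = 9.032×10^-4 K/W
R_cast iron pipe wall = ln(44/35)/(2π×46.5×16.4) = 4.776×10^-5 K/W
R_extruded polystyrene = ln(119/44)/(2π×0.0286×16.4) = 0.3376 K/W
R_glass-fibre batt = ln(179/119)/(2π×0.0364×16.4) = 0.1088 K/W
R_outer film = 1/(h_o·2πr_oL) = 1/(24.3×2π×0.179×16.4) = 0.002231 K/W
R_total = 0.4496 K/W
Q = ΔT/R_total = 53/0.4496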